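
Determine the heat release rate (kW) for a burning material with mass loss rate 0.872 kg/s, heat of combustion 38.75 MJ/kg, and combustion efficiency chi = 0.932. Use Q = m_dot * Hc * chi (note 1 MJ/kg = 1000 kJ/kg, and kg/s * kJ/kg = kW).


Hc = 38.75 MJ/kg = 38.75 * 1000 kJ/kg = 38750 kJ/kg
Q = 0.872 kg/s * 38750 kJ/kg * 0.932 = 31492.28 kW

31492.28 kW


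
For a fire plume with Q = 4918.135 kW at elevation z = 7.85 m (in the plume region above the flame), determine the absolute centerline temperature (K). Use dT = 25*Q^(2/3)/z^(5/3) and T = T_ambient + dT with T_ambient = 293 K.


Q^(2/3) = 289.20
z^(5/3) = 31.006
dT = 25 * 289.20 / 31.006 = 233.18 K
T = 293 + 233.18 = 526.18 K

526.18 K


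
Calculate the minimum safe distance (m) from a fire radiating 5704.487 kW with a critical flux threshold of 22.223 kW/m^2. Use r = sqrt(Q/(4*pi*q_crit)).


4*pi*q_crit = 279.26
Q/(4*pi*q_crit) = 20.427
r = sqrt(20.427) = 4.5196 m

4.5196 m


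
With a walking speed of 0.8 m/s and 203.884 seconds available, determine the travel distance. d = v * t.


d = 0.8 * 203.884 = 163.11 m

163.11 m


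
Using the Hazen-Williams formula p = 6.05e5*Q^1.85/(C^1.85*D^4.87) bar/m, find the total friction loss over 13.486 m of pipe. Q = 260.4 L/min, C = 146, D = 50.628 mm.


Q^1.85 = 29440
C^1.85 = 10094
D^4.87 = 1.9970e+08
p/m = 0.0088360 bar/m
p_total = 0.0088360 * 13.486 = 0.11916 bar

0.11916 bar


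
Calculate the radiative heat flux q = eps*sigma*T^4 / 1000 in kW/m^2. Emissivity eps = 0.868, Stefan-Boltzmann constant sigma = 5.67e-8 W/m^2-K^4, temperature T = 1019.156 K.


T^4 = 1.0789e+12
q = 0.868 * 5.67e-8 * 1.0789e+12 / 1000 = 53.096 kW/m^2

53.096 kW/m^2


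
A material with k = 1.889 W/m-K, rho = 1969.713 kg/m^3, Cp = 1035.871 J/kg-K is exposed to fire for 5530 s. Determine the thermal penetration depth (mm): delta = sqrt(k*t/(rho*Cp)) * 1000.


alpha = 1.889 / (1969.713 * 1035.871) = 9.2581e-07 m^2/s
alpha * t = 0.0051197
delta = sqrt(0.0051197) * 1000 = 71.552 mm

71.552 mm


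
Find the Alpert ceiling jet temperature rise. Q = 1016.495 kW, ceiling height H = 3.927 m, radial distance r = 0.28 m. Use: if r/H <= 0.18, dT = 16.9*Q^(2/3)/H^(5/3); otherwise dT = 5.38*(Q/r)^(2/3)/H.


r/H = 0.28 / 3.927 = 0.071301
r/H <= 0.18, so dT = 16.9*Q^(2/3)/H^(5/3)
Q^(2/3) = 101.10
H^(5/3) = 9.7747
dT = 16.9 * 101.10 / 9.7747 = 174.79 K

174.79 K


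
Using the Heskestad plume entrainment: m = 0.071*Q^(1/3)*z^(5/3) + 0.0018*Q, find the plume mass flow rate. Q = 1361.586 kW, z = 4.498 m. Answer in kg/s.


Q^(1/3) = 11.084
z^(5/3) = 12.256
First term = 0.071 * 11.084 * 12.256 = 9.6451
Second term = 0.0018 * 1361.586 = 2.4509
m = 12.096 kg/s

12.096 kg/s


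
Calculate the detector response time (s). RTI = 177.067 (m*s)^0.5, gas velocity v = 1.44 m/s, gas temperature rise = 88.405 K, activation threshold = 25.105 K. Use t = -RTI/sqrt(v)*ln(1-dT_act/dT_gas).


dT_act/dT_gas = 0.28398
ln(1 - 0.28398) = -0.33404
t = -177.067 / sqrt(1.44) * -0.33404 = 49.290 s

49.290 s


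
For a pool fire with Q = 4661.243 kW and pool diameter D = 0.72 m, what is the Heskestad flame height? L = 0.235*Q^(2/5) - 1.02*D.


Q^(2/5) = 29.336
0.235 * Q^(2/5) = 6.8940
1.02 * D = 0.73440
L = 6.1596 m

6.1596 m


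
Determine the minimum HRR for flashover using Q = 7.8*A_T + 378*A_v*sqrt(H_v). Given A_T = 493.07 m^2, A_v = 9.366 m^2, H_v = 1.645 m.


7.8*A_T = 3845.946
sqrt(H_v) = 1.2826
378*A_v*sqrt(H_v) = 4540.8
Q = 3845.946 + 4540.8 = 8386.7 kW

8386.7 kW


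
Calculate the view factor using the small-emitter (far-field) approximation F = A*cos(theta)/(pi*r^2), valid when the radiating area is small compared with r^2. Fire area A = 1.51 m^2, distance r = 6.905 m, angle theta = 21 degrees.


cos(21 deg) = 0.93358
pi*r^2 = 149.79
F = 1.51 * 0.93358 / 149.79 = 0.0094113

0.0094113


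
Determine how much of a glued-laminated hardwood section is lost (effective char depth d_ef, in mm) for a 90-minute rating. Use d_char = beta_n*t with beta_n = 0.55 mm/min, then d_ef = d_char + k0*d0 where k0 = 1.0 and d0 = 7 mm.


d_char = 0.55 * 90 = 49.5 mm
d_ef = 49.5 + 1.0*7 = 56.5 mm

56.5 mm


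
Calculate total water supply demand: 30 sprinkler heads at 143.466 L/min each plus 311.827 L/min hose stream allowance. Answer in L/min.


Sprinkler demand = 30 * 143.466 = 4303.98 L/min
Total = 4303.98 + 311.827 = 4615.807 L/min

4615.807 L/min


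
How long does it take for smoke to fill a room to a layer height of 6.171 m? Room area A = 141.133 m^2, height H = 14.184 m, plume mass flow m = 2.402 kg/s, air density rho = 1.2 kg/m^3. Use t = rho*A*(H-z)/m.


H - z = 8.013 m
t = 1.2 * 141.133 * 8.013 / 2.402 = 564.98 s

564.98 s


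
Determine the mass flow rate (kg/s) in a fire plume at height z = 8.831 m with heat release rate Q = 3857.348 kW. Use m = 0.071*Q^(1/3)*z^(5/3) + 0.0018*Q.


Q^(1/3) = 15.683
z^(5/3) = 37.730
First term = 0.071 * 15.683 * 37.730 = 42.012
Second term = 0.0018 * 3857.348 = 6.9432
m = 48.955 kg/s

48.955 kg/s


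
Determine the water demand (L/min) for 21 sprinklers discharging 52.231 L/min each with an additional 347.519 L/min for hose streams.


Sprinkler demand = 21 * 52.231 = 1096.851 L/min
Total = 1096.851 + 347.519 = 1444.37 L/min

1444.37 L/min


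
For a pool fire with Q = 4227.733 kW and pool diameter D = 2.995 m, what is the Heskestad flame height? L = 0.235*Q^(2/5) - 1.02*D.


Q^(2/5) = 28.213
0.235 * Q^(2/5) = 6.6300
1.02 * D = 3.0549
L = 3.5751 m

3.5751 m


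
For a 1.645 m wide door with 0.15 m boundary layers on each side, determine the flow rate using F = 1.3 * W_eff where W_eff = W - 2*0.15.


W_eff = 1.645 - 0.30 = 1.345 m
F = 1.3 * 1.345 = 1.7485 persons/s

1.7485 persons/s


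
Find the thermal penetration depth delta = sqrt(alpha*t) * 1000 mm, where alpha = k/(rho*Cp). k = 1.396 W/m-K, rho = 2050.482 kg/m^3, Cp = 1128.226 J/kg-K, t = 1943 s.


alpha = 1.396 / (2050.482 * 1128.226) = 6.0344e-07 m^2/s
alpha * t = 0.0011725
delta = sqrt(0.0011725) * 1000 = 34.242 mm

34.242 mm


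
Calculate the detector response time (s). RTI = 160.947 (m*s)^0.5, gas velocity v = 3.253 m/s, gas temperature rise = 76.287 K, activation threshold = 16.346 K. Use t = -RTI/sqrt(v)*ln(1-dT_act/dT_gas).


dT_act/dT_gas = 0.21427
ln(1 - 0.21427) = -0.24114
t = -160.947 / sqrt(3.253) * -0.24114 = 21.519 s

21.519 s


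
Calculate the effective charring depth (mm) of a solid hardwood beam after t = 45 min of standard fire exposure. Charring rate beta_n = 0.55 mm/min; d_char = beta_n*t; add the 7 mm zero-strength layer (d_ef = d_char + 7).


d_char = 0.55 * 45 = 24.75 mm
d_ef = 24.75 + 1.0*7 = 31.75 mm

31.75 mm


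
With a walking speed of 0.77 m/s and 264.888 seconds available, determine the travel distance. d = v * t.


d = 0.77 * 264.888 = 203.96 m

203.96 m


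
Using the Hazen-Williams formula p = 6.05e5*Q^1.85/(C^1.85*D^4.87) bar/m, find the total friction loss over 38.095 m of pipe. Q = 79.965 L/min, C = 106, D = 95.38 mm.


Q^1.85 = 3314.1
C^1.85 = 5582.3
D^4.87 = 4.3647e+09
p/m = 8.2290e-05 bar/m
p_total = 8.2290e-05 * 38.095 = 0.0031348 bar

0.0031348 bar


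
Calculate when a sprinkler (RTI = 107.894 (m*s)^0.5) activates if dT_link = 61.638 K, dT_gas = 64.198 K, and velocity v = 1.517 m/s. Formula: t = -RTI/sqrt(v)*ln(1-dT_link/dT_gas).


dT_link/dT_gas = 0.96012
ln(1 - 0.96012) = -3.2220
t = -107.894 / sqrt(1.517) * -3.2220 = 282.24 s

282.24 s


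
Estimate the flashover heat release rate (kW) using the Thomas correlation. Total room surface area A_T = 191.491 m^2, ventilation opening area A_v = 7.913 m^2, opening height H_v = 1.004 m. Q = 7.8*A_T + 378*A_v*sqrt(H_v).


7.8*A_T = 1493.6
sqrt(H_v) = 1.0020
378*A_v*sqrt(H_v) = 2997.1
Q = 1493.6 + 2997.1 = 4490.7 kW

4490.7 kW


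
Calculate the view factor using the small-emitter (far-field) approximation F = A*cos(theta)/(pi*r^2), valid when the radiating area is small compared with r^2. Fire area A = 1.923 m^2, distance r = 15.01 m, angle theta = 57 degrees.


cos(57 deg) = 0.54464
pi*r^2 = 707.80
F = 1.923 * 0.54464 / 707.80 = 0.0014797

0.0014797


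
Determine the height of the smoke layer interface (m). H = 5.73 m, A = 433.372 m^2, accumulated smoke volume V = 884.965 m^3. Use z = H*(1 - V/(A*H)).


V/(A*H) = 0.35638
1 - 0.35638 = 0.64362
z = 5.73 * 0.64362 = 3.6880 m

3.6880 m


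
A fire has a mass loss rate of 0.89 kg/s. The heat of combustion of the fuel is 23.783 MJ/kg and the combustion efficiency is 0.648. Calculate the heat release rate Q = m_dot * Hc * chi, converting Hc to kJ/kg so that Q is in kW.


Hc = 23.783 MJ/kg = 23.783 * 1000 kJ/kg = 23783 kJ/kg
Q = 0.89 kg/s * 23783 kJ/kg * 0.648 = 13716 kW

13716 kW


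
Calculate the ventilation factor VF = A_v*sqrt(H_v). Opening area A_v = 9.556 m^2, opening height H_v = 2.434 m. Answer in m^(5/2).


sqrt(H_v) = 1.5601
VF = 9.556 * 1.5601 = 14.909 m^(5/2)

14.909 m^(5/2)


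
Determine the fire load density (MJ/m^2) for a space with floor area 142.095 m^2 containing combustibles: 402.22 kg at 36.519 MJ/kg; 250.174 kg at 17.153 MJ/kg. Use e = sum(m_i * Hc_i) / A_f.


Total energy = 402.22*36.519 + 250.174*17.153
= 14688.67 + 4291.235
= 18979.91 MJ
e = 18979.91 / 142.095 = 133.57 MJ/m^2

133.57 MJ/m^2


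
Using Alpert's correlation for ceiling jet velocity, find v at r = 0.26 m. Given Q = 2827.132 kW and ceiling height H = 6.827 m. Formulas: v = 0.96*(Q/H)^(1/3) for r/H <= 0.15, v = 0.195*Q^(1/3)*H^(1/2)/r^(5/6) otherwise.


r/H = 0.26 / 6.827 = 0.038084
r/H <= 0.15, so v = 0.96*(Q/H)^(1/3)
Q/H = 414.11
(Q/H)^(1/3) = 7.4537
v = 0.96 * 7.4537 = 7.1556 m/s

7.1556 m/s


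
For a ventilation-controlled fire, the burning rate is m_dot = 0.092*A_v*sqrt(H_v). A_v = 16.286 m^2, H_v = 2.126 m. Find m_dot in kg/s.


sqrt(H_v) = 1.4581
m_dot = 0.092 * 16.286 * 1.4581 = 2.1847 kg/s

2.1847 kg/s


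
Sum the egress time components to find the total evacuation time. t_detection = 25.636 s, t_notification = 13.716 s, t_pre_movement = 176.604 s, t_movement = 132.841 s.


Total = 25.636 + 13.716 + 176.604 + 132.841 = 348.797 s

348.797 s


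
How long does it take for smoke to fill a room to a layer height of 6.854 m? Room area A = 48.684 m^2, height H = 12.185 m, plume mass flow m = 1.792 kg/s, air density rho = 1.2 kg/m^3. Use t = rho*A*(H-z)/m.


H - z = 5.331 m
t = 1.2 * 48.684 * 5.331 / 1.792 = 173.80 s

173.80 s


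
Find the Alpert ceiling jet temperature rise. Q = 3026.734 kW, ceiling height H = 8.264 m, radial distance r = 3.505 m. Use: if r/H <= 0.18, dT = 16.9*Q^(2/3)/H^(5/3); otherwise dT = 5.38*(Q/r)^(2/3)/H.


r/H = 3.505 / 8.264 = 0.42413
r/H > 0.18, so dT = 5.38*(Q/r)^(2/3)/H
Q/r = 863.55
(Q/r)^(2/3) = 90.683
dT = 5.38 * 90.683 / 8.264 = 59.036 K

59.036 K


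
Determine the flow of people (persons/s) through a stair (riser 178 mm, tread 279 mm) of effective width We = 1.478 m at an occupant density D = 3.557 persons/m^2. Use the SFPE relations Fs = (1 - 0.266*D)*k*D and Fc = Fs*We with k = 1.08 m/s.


1 - 0.266*D = 1 - 0.266*3.557 = 0.053838
Fs = 0.053838 * 1.08 * 3.557 = 0.20682 persons/(s*m)
Fc = 0.20682 * 1.478 = 0.30568 persons/s

0.30568 persons/s


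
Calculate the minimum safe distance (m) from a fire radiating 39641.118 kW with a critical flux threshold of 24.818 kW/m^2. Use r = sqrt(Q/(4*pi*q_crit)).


4*pi*q_crit = 311.87
Q/(4*pi*q_crit) = 127.11
r = sqrt(127.11) = 11.274 m

11.274 m


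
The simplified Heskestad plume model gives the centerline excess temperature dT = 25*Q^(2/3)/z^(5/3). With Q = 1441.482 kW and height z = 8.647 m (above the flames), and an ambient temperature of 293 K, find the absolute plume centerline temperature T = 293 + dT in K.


Q^(2/3) = 127.61
z^(5/3) = 36.429
dT = 25 * 127.61 / 36.429 = 87.573 K
T = 293 + 87.573 = 380.57 K

380.57 K


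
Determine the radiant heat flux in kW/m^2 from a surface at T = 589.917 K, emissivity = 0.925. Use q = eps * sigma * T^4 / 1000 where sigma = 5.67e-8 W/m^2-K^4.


T^4 = 1.2111e+11
q = 0.925 * 5.67e-8 * 1.2111e+11 / 1000 = 6.3517 kW/m^2

6.3517 kW/m^2


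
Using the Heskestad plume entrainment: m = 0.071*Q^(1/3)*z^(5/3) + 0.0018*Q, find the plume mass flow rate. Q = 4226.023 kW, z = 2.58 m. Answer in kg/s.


Q^(1/3) = 16.168
z^(5/3) = 4.8533
First term = 0.071 * 16.168 * 4.8533 = 5.5710
Second term = 0.0018 * 4226.023 = 7.6068
m = 13.178 kg/s

13.178 kg/s


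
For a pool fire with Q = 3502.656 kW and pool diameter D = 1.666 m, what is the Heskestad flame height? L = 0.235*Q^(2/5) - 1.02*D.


Q^(2/5) = 26.167
0.235 * Q^(2/5) = 6.1493
1.02 * D = 1.6993
L = 4.4500 m

4.4500 m


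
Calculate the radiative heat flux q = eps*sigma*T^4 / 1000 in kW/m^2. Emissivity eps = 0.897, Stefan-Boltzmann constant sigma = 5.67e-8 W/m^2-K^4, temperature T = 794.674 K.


T^4 = 3.9880e+11
q = 0.897 * 5.67e-8 * 3.9880e+11 / 1000 = 20.283 kW/m^2

20.283 kW/m^2


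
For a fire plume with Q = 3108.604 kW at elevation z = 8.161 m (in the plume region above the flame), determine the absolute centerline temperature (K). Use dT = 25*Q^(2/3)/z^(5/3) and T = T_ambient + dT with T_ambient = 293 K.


Q^(2/3) = 213.00
z^(5/3) = 33.081
dT = 25 * 213.00 / 33.081 = 160.97 K
T = 293 + 160.97 = 453.97 K

453.97 K


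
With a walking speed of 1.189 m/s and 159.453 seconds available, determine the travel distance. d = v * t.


d = 1.189 * 159.453 = 189.59 m

189.59 m


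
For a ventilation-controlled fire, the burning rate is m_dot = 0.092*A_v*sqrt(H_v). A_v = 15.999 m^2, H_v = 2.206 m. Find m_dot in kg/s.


sqrt(H_v) = 1.4853
m_dot = 0.092 * 15.999 * 1.4853 = 2.1862 kg/s

2.1862 kg/s


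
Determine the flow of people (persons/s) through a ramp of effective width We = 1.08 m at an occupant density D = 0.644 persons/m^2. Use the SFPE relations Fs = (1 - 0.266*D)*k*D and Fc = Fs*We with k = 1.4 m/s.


1 - 0.266*D = 1 - 0.266*0.644 = 0.82870
Fs = 0.82870 * 1.4 * 0.644 = 0.74715 persons/(s*m)
Fc = 0.74715 * 1.08 = 0.80692 persons/s

0.80692 persons/s


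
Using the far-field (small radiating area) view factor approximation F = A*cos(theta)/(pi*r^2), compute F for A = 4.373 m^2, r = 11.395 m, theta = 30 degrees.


cos(30 deg) = 0.86603
pi*r^2 = 407.92
F = 4.373 * 0.86603 / 407.92 = 0.0092839

0.0092839


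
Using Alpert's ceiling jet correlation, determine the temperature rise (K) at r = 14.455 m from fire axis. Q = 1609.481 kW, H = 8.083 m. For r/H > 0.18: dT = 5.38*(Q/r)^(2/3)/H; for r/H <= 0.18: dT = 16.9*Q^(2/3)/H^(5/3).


r/H = 14.455 / 8.083 = 1.7883
r/H > 0.18, so dT = 5.38*(Q/r)^(2/3)/H
Q/r = 111.34
(Q/r)^(2/3) = 23.144
dT = 5.38 * 23.144 / 8.083 = 15.405 K

15.405 K


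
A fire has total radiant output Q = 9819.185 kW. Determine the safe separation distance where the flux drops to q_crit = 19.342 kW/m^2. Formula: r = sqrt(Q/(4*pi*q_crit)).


4*pi*q_crit = 243.06
Q/(4*pi*q_crit) = 40.398
r = sqrt(40.398) = 6.3560 m

6.3560 m


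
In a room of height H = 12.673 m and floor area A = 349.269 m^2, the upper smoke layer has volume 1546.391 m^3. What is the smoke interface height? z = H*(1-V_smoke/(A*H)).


V/(A*H) = 0.34937
1 - 0.34937 = 0.65063
z = 12.673 * 0.65063 = 8.2455 m

8.2455 m


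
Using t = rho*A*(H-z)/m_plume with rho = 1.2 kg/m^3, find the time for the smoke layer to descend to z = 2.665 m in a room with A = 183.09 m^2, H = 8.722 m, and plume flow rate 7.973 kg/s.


H - z = 6.057 m
t = 1.2 * 183.09 * 6.057 / 7.973 = 166.91 s

166.91 s


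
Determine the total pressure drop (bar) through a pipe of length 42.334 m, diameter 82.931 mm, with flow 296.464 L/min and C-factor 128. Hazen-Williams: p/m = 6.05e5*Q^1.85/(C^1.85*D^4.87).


Q^1.85 = 37424
C^1.85 = 7913.0
D^4.87 = 2.2088e+09
p/m = 0.0012954 bar/m
p_total = 0.0012954 * 42.334 = 0.054841 bar

0.054841 bar


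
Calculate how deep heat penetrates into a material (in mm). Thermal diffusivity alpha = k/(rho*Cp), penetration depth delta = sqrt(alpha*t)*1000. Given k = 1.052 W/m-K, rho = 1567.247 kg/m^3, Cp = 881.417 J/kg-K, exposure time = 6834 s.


alpha = 1.052 / (1567.247 * 881.417) = 7.6155e-07 m^2/s
alpha * t = 0.0052044
delta = sqrt(0.0052044) * 1000 = 72.142 mm

72.142 mm


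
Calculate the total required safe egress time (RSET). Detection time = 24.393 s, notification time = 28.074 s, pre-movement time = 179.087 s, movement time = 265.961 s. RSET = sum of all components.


Total = 24.393 + 28.074 + 179.087 + 265.961 = 497.515 s

497.515 s


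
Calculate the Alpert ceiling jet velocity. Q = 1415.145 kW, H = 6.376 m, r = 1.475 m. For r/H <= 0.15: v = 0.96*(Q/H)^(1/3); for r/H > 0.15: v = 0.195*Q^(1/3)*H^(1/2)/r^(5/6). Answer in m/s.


r/H = 1.475 / 6.376 = 0.23134
r/H > 0.15, so v = 0.195*Q^(1/3)*H^(1/2)/r^(5/6)
Q^(1/3) = 11.227
H^(1/2) = 2.5251
r^(5/6) = 1.3825
v = 0.195 * 11.227 * 2.5251 / 1.3825 = 3.9987 m/s

3.9987 m/s


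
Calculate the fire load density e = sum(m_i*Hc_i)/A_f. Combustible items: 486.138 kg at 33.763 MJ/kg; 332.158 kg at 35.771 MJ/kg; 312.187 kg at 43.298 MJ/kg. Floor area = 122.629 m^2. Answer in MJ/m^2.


Total energy = 486.138*33.763 + 332.158*35.771 + 312.187*43.298
= 16413.48 + 11881.62 + 13517.07
= 41812.17 MJ
e = 41812.17 / 122.629 = 340.96 MJ/m^2

340.96 MJ/m^2


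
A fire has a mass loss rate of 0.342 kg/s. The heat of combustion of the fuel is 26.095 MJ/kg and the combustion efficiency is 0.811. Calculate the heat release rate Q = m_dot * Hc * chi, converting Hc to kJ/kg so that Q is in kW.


Hc = 26.095 MJ/kg = 26.095 * 1000 kJ/kg = 26095 kJ/kg
Q = 0.342 kg/s * 26095 kJ/kg * 0.811 = 7237.8 kW

7237.8 kW


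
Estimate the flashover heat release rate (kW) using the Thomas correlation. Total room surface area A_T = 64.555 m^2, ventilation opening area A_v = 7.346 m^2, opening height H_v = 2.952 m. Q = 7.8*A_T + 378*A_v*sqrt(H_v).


7.8*A_T = 503.529
sqrt(H_v) = 1.7181
378*A_v*sqrt(H_v) = 4770.9
Q = 503.529 + 4770.9 = 5274.4 kW

5274.4 kW


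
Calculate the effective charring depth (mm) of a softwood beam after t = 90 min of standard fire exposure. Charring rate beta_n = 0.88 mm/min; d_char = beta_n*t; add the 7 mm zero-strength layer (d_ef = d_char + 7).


d_char = 0.88 * 90 = 79.2 mm
d_ef = 79.2 + 1.0*7 = 86.2 mm

86.2 mm


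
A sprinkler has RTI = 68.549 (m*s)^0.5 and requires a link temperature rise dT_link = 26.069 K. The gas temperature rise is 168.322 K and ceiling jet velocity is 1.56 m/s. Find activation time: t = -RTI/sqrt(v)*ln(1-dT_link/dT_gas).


dT_link/dT_gas = 0.15488
ln(1 - 0.15488) = -0.16827
t = -68.549 / sqrt(1.56) * -0.16827 = 9.2353 s

9.2353 s


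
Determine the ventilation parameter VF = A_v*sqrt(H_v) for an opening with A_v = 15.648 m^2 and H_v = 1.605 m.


sqrt(H_v) = 1.2669
VF = 15.648 * 1.2669 = 19.824 m^(5/2)

19.824 m^(5/2)


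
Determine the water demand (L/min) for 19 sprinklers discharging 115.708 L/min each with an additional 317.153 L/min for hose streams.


Sprinkler demand = 19 * 115.708 = 2198.452 L/min
Total = 2198.452 + 317.153 = 2515.605 L/min

2515.605 L/min


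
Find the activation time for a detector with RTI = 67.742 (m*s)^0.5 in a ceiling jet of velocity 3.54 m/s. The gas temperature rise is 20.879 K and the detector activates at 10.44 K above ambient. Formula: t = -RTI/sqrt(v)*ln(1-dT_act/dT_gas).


dT_act/dT_gas = 0.50002
ln(1 - 0.50002) = -0.69320
t = -67.742 / sqrt(3.54) * -0.69320 = 24.958 s

24.958 s


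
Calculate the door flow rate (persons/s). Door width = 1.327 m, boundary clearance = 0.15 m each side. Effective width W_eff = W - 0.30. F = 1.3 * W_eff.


W_eff = 1.327 - 0.30 = 1.027 m
F = 1.3 * 1.027 = 1.3351 persons/s

1.3351 persons/s


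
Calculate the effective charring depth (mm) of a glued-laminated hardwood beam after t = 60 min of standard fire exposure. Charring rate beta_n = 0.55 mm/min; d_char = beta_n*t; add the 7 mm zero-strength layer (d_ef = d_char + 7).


d_char = 0.55 * 60 = 33 mm
d_ef = 33 + 1.0*7 = 40 mm

40 mm


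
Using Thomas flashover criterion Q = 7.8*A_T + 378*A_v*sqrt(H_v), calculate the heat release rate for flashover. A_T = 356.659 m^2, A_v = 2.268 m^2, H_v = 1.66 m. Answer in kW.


7.8*A_T = 2781.9
sqrt(H_v) = 1.2884
378*A_v*sqrt(H_v) = 1104.6
Q = 2781.9 + 1104.6 = 3886.5 kW

3886.5 kW


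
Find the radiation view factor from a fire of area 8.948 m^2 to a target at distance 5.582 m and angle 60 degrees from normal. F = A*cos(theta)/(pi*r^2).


cos(60 deg) = 0.5
pi*r^2 = 97.888
F = 8.948 * 0.5 / 97.888 = 0.045705

0.045705


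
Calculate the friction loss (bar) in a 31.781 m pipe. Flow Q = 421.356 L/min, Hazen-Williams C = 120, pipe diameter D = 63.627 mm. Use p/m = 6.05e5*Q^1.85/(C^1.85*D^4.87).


Q^1.85 = 71714
C^1.85 = 7022.4
D^4.87 = 6.0776e+08
p/m = 0.010166 bar/m
p_total = 0.010166 * 31.781 = 0.32308 bar

0.32308 bar


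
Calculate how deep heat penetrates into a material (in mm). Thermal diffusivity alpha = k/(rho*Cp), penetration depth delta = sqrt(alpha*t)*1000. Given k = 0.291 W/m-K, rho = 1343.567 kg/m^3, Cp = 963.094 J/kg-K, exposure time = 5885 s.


alpha = 0.291 / (1343.567 * 963.094) = 2.2489e-07 m^2/s
alpha * t = 0.0013235
delta = sqrt(0.0013235) * 1000 = 36.379 mm

36.379 mm


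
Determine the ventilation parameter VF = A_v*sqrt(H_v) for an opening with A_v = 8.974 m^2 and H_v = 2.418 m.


sqrt(H_v) = 1.5550
VF = 8.974 * 1.5550 = 13.954 m^(5/2)

13.954 m^(5/2)


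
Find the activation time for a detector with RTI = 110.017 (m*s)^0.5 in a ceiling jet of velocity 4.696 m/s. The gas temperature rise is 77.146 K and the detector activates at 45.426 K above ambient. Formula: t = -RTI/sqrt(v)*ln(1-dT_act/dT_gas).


dT_act/dT_gas = 0.58883
ln(1 - 0.58883) = -0.88875
t = -110.017 / sqrt(4.696) * -0.88875 = 45.121 s

45.121 s


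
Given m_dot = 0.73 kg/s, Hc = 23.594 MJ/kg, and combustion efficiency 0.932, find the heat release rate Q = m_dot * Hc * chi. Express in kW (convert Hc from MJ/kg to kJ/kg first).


Hc = 23.594 MJ/kg = 23.594 * 1000 kJ/kg = 23594 kJ/kg
Q = 0.73 kg/s * 23594 kJ/kg * 0.932 = 16052 kW

16052 kW


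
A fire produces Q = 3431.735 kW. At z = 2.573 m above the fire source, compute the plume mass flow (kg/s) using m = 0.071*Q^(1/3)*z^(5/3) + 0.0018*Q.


Q^(1/3) = 15.084
z^(5/3) = 4.8313
First term = 0.071 * 15.084 * 4.8313 = 5.1740
Second term = 0.0018 * 3431.735 = 6.1771
m = 11.351 kg/s

11.351 kg/s


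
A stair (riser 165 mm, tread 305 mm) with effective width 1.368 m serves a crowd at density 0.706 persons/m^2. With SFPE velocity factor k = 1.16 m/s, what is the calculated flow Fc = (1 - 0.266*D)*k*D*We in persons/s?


1 - 0.266*D = 1 - 0.266*0.706 = 0.81220
Fs = 0.81220 * 1.16 * 0.706 = 0.66516 persons/(s*m)
Fc = 0.66516 * 1.368 = 0.90994 persons/s

0.90994 persons/s


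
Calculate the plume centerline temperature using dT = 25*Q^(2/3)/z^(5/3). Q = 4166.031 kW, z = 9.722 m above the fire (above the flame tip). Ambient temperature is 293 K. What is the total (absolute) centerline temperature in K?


Q^(2/3) = 258.91
z^(5/3) = 44.285
dT = 25 * 258.91 / 44.285 = 146.16 K
T = 293 + 146.16 = 439.16 K

439.16 K


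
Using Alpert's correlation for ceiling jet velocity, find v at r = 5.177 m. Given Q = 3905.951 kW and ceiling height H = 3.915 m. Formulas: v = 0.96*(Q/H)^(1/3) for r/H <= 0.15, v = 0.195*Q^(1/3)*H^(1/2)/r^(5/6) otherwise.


r/H = 5.177 / 3.915 = 1.3223
r/H > 0.15, so v = 0.195*Q^(1/3)*H^(1/2)/r^(5/6)
Q^(1/3) = 15.749
H^(1/2) = 1.9786
r^(5/6) = 3.9361
v = 0.195 * 15.749 * 1.9786 / 3.9361 = 1.5438 m/s

1.5438 m/s


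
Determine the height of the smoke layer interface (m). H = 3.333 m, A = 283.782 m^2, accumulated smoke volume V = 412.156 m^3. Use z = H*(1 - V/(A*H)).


V/(A*H) = 0.43575
1 - 0.43575 = 0.56425
z = 3.333 * 0.56425 = 1.8806 m

1.8806 m


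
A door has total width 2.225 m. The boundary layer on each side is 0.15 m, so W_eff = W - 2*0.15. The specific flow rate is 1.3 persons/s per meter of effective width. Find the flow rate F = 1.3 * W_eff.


W_eff = 2.225 - 0.30 = 1.925 m
F = 1.3 * 1.925 = 2.5025 persons/s

2.5025 persons/s


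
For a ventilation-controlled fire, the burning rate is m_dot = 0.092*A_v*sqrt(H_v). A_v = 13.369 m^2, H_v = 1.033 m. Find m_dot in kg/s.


sqrt(H_v) = 1.0164
m_dot = 0.092 * 13.369 * 1.0164 = 1.2501 kg/s

1.2501 kg/s


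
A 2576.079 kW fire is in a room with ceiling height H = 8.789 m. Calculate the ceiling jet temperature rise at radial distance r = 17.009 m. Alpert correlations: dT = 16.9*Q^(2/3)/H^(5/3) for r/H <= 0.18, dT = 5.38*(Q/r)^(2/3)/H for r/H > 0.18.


r/H = 17.009 / 8.789 = 1.9353
r/H > 0.18, so dT = 5.38*(Q/r)^(2/3)/H
Q/r = 151.45
(Q/r)^(2/3) = 28.413
dT = 5.38 * 28.413 / 8.789 = 17.393 K

17.393 K


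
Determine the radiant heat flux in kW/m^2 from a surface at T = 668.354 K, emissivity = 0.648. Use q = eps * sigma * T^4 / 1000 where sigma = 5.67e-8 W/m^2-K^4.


T^4 = 1.9954e+11
q = 0.648 * 5.67e-8 * 1.9954e+11 / 1000 = 7.3314 kW/m^2

7.3314 kW/m^2


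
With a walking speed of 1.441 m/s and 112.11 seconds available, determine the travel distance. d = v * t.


d = 1.441 * 112.11 = 161.55 m

161.55 m


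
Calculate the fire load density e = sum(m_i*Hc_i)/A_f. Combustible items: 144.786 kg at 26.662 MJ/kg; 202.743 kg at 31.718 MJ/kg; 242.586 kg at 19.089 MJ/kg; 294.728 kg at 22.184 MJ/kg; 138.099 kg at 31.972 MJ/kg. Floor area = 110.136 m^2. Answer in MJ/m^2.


Total energy = 144.786*26.662 + 202.743*31.718 + 242.586*19.089 + 294.728*22.184 + 138.099*31.972
= 3860.284 + 6430.602 + 4630.724 + 6538.246 + 4415.301
= 25875.16 MJ
e = 25875.16 / 110.136 = 234.94 MJ/m^2

234.94 MJ/m^2


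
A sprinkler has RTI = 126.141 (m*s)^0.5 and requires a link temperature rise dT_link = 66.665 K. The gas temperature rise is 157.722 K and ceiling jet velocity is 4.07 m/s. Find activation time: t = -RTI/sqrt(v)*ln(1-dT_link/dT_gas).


dT_link/dT_gas = 0.42267
ln(1 - 0.42267) = -0.54935
t = -126.141 / sqrt(4.07) * -0.54935 = 34.348 s

34.348 s


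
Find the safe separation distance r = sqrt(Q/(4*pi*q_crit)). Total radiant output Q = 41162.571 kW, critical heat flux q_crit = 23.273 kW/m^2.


4*pi*q_crit = 292.46
Q/(4*pi*q_crit) = 140.75
r = sqrt(140.75) = 11.864 m

11.864 m


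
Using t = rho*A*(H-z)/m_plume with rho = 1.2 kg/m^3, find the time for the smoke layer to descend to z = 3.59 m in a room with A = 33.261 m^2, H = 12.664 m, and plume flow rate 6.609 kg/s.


H - z = 9.074 m
t = 1.2 * 33.261 * 9.074 / 6.609 = 54.800 s

54.800 s


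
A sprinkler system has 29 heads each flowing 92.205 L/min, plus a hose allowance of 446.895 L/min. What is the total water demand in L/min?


Sprinkler demand = 29 * 92.205 = 2673.945 L/min
Total = 2673.945 + 446.895 = 3120.84 L/min

3120.84 L/min


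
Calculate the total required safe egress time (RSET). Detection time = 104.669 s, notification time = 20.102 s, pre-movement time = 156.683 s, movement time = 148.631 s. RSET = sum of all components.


Total = 104.669 + 20.102 + 156.683 + 148.631 = 430.085 s

430.085 s


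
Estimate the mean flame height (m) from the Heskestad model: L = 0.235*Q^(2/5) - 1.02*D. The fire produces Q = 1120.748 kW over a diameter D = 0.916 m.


Q^(2/5) = 16.588
0.235 * Q^(2/5) = 3.8983
1.02 * D = 0.93432
L = 2.9639 m

2.9639 m


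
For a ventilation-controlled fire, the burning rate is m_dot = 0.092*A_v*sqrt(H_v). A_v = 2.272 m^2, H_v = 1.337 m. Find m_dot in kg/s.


sqrt(H_v) = 1.1563
m_dot = 0.092 * 2.272 * 1.1563 = 0.24169 kg/s

0.24169 kg/s


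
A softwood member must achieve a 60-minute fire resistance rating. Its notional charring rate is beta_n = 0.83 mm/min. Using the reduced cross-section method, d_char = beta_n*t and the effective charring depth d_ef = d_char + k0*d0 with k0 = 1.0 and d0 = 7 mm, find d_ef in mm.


d_char = 0.83 * 60 = 49.8 mm
d_ef = 49.8 + 1.0*7 = 56.8 mm

56.8 mm


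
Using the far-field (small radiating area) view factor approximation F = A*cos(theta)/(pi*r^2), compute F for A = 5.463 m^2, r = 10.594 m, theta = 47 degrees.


cos(47 deg) = 0.68200
pi*r^2 = 352.59
F = 5.463 * 0.68200 / 352.59 = 0.010567

0.010567


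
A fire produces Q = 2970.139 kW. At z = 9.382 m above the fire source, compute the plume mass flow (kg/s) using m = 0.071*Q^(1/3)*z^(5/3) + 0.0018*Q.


Q^(1/3) = 14.374
z^(5/3) = 41.734
First term = 0.071 * 14.374 * 41.734 = 42.593
Second term = 0.0018 * 2970.139 = 5.3463
m = 47.940 kg/s

47.940 kg/s


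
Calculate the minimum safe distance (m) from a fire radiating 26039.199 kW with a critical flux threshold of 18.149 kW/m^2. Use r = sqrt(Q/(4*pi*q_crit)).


4*pi*q_crit = 228.07
Q/(4*pi*q_crit) = 114.17
r = sqrt(114.17) = 10.685 m

10.685 m


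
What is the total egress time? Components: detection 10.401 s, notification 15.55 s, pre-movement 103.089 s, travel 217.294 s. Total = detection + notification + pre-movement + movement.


Total = 10.401 + 15.55 + 103.089 + 217.294 = 346.334 s

346.334 s


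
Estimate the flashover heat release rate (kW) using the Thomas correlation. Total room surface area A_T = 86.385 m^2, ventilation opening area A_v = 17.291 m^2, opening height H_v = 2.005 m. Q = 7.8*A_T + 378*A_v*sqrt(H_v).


7.8*A_T = 673.803
sqrt(H_v) = 1.4160
378*A_v*sqrt(H_v) = 9254.8
Q = 673.803 + 9254.8 = 9928.6 kW

9928.6 kW


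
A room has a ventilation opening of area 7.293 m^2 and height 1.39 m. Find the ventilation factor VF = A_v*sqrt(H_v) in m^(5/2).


sqrt(H_v) = 1.1790
VF = 7.293 * 1.1790 = 8.5983 m^(5/2)

8.5983 m^(5/2)


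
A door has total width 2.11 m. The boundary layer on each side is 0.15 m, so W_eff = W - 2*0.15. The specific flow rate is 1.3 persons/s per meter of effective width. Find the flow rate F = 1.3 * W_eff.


W_eff = 2.11 - 0.30 = 1.81 m
F = 1.3 * 1.81 = 2.353 persons/s

2.353 persons/s


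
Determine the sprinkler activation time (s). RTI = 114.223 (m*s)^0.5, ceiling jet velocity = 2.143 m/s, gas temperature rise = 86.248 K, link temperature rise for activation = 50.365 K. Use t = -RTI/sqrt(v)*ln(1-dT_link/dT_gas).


dT_link/dT_gas = 0.58396
ln(1 - 0.58396) = -0.87696
t = -114.223 / sqrt(2.143) * -0.87696 = 68.426 s

68.426 s


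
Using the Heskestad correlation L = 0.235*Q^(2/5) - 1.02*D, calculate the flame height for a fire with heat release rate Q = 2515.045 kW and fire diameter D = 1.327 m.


Q^(2/5) = 22.920
0.235 * Q^(2/5) = 5.3862
1.02 * D = 1.3535
L = 4.0327 m

4.0327 m


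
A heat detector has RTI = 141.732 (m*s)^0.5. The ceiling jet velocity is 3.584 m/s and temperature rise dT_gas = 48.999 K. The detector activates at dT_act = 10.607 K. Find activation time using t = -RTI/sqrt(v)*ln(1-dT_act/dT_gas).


dT_act/dT_gas = 0.21647
ln(1 - 0.21647) = -0.24395
t = -141.732 / sqrt(3.584) * -0.24395 = 18.264 s

18.264 s


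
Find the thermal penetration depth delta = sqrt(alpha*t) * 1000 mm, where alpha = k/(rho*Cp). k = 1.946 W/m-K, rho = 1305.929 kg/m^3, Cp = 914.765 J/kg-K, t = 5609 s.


alpha = 1.946 / (1305.929 * 914.765) = 1.6290e-06 m^2/s
alpha * t = 0.0091369
delta = sqrt(0.0091369) * 1000 = 95.587 mm

95.587 mm


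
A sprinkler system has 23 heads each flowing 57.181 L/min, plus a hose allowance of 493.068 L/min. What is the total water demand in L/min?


Sprinkler demand = 23 * 57.181 = 1315.163 L/min
Total = 1315.163 + 493.068 = 1808.231 L/min

1808.231 L/min


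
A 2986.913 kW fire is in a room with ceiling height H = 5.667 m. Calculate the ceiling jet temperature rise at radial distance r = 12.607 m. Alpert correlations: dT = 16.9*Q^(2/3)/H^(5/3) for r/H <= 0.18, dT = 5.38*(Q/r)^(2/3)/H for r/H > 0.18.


r/H = 12.607 / 5.667 = 2.2246
r/H > 0.18, so dT = 5.38*(Q/r)^(2/3)/H
Q/r = 236.92
(Q/r)^(2/3) = 38.289
dT = 5.38 * 38.289 / 5.667 = 36.350 K

36.350 K


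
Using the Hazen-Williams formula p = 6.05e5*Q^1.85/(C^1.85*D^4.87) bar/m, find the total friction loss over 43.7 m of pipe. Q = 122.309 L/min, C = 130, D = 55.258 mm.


Q^1.85 = 7274.4
C^1.85 = 8143.2
D^4.87 = 3.0582e+08
p/m = 0.0017672 bar/m
p_total = 0.0017672 * 43.7 = 0.077228 bar

0.077228 bar


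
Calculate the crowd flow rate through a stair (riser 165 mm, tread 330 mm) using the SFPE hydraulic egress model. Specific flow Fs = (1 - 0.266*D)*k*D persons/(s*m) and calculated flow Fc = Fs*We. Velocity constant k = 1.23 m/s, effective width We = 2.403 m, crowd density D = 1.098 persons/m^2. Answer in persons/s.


1 - 0.266*D = 1 - 0.266*1.098 = 0.70793
Fs = 0.70793 * 1.23 * 1.098 = 0.95609 persons/(s*m)
Fc = 0.95609 * 2.403 = 2.2975 persons/s

2.2975 persons/s


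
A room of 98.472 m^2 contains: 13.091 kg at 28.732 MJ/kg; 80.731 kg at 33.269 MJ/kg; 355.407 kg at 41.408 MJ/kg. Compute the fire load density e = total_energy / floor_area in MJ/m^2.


Total energy = 13.091*28.732 + 80.731*33.269 + 355.407*41.408
= 376.1306 + 2685.840 + 14716.69
= 17778.66 MJ
e = 17778.66 / 98.472 = 180.55 MJ/m^2

180.55 MJ/m^2


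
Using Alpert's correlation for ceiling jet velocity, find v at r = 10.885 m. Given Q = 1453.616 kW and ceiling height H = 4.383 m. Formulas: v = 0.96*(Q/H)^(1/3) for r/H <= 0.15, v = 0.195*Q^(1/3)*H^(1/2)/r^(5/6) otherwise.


r/H = 10.885 / 4.383 = 2.4835
r/H > 0.15, so v = 0.195*Q^(1/3)*H^(1/2)/r^(5/6)
Q^(1/3) = 11.328
H^(1/2) = 2.0936
r^(5/6) = 7.3118
v = 0.195 * 11.328 * 2.0936 / 7.3118 = 0.63248 m/s

0.63248 m/s


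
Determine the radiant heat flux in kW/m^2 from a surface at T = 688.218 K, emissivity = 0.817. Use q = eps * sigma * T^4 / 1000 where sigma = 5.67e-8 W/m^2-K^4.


T^4 = 2.2434e+11
q = 0.817 * 5.67e-8 * 2.2434e+11 / 1000 = 10.392 kW/m^2

10.392 kW/m^2


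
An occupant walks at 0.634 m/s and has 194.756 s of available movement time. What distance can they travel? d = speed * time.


d = 0.634 * 194.756 = 123.48 m

123.48 m


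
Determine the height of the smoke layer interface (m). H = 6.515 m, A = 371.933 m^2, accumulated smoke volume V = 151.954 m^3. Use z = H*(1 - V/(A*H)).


V/(A*H) = 0.062709
1 - 0.062709 = 0.93729
z = 6.515 * 0.93729 = 6.1064 m

6.1064 m


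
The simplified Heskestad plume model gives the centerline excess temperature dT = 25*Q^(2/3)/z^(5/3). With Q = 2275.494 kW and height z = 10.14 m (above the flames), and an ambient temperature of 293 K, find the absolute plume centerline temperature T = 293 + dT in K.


Q^(2/3) = 173.00
z^(5/3) = 47.504
dT = 25 * 173.00 / 47.504 = 91.046 K
T = 293 + 91.046 = 384.05 K

384.05 K


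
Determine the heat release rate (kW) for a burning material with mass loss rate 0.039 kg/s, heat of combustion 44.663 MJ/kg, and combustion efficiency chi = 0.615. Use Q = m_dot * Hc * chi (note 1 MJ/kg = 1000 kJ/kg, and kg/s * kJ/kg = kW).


Hc = 44.663 MJ/kg = 44.663 * 1000 kJ/kg = 44663 kJ/kg
Q = 0.039 kg/s * 44663 kJ/kg * 0.615 = 1071.2 kW

1071.2 kW


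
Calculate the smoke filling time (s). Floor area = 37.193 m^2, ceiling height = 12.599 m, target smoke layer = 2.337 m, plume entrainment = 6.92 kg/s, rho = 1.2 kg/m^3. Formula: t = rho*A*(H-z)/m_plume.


H - z = 10.262 m
t = 1.2 * 37.193 * 10.262 / 6.92 = 66.186 s

66.186 s


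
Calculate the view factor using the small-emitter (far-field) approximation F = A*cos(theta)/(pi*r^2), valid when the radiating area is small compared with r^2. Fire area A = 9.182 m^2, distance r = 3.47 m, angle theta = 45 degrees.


cos(45 deg) = 0.70711
pi*r^2 = 37.828
F = 9.182 * 0.70711 / 37.828 = 0.17164

0.17164


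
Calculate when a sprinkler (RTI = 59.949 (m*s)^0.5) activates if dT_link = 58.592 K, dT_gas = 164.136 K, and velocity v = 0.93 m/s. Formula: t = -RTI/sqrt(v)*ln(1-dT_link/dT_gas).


dT_link/dT_gas = 0.35697
ln(1 - 0.35697) = -0.44157
t = -59.949 / sqrt(0.93) * -0.44157 = 27.450 s

27.450 s


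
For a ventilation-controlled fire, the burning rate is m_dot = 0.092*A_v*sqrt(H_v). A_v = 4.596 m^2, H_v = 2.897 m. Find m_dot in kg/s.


sqrt(H_v) = 1.7021
m_dot = 0.092 * 4.596 * 1.7021 = 0.71968 kg/s

0.71968 kg/s


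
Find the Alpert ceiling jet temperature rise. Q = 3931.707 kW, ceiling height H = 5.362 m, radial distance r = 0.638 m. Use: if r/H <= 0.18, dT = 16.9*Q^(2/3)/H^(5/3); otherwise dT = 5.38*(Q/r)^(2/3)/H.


r/H = 0.638 / 5.362 = 0.11899
r/H <= 0.18, so dT = 16.9*Q^(2/3)/H^(5/3)
Q^(2/3) = 249.11
H^(5/3) = 16.426
dT = 16.9 * 249.11 / 16.426 = 256.29 K

256.29 K


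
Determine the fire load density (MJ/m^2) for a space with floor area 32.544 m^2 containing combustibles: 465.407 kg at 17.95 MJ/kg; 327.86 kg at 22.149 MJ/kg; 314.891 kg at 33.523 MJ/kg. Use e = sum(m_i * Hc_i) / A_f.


Total energy = 465.407*17.95 + 327.86*22.149 + 314.891*33.523
= 8354.056 + 7261.771 + 10556.09
= 26171.92 MJ
e = 26171.92 / 32.544 = 804.20 MJ/m^2

804.20 MJ/m^2


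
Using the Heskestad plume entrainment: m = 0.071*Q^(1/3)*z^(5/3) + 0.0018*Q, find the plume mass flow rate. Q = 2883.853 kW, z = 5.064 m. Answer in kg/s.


Q^(1/3) = 14.234
z^(5/3) = 14.933
First term = 0.071 * 14.234 * 14.933 = 15.092
Second term = 0.0018 * 2883.853 = 5.1909
m = 20.283 kg/s

20.283 kg/s


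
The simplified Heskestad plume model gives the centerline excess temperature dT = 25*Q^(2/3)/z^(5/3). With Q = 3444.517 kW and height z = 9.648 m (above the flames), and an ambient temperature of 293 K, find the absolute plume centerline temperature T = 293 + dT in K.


Q^(2/3) = 228.08
z^(5/3) = 43.725
dT = 25 * 228.08 / 43.725 = 130.41 K
T = 293 + 130.41 = 423.41 K

423.41 K


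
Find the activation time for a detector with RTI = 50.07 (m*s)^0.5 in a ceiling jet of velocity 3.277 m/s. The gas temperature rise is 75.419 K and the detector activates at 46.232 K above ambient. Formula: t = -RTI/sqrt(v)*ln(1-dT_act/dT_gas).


dT_act/dT_gas = 0.61300
ln(1 - 0.61300) = -0.94934
t = -50.07 / sqrt(3.277) * -0.94934 = 26.258 s

26.258 s


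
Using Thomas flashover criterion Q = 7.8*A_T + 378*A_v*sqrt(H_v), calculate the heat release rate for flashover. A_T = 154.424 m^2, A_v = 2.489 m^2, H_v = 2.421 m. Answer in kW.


7.8*A_T = 1204.5
sqrt(H_v) = 1.5560
378*A_v*sqrt(H_v) = 1463.9
Q = 1204.5 + 1463.9 = 2668.4 kW

2668.4 kW


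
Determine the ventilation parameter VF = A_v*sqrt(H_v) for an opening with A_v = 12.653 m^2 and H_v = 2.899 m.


sqrt(H_v) = 1.7026
VF = 12.653 * 1.7026 = 21.544 m^(5/2)

21.544 m^(5/2)


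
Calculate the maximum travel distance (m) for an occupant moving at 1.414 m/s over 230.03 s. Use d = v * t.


d = 1.414 * 230.03 = 325.26 m

325.26 m


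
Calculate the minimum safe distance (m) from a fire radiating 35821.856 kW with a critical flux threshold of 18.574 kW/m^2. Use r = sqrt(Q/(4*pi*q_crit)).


4*pi*q_crit = 233.41
Q/(4*pi*q_crit) = 153.47
r = sqrt(153.47) = 12.388 m

12.388 m


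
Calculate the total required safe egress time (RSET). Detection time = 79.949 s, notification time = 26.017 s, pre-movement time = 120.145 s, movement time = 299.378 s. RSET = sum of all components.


Total = 79.949 + 26.017 + 120.145 + 299.378 = 525.489 s

525.489 s


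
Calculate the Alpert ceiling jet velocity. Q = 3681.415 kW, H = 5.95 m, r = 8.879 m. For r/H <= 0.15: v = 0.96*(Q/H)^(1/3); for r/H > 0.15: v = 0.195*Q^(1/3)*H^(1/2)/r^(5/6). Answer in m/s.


r/H = 8.879 / 5.95 = 1.4923
r/H > 0.15, so v = 0.195*Q^(1/3)*H^(1/2)/r^(5/6)
Q^(1/3) = 15.441
H^(1/2) = 2.4393
r^(5/6) = 6.1703
v = 0.195 * 15.441 * 2.4393 / 6.1703 = 1.1903 m/s

1.1903 m/s


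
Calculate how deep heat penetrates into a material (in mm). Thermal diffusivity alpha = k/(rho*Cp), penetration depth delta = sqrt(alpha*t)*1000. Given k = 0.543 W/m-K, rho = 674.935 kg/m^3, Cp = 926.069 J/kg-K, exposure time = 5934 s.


alpha = 0.543 / (674.935 * 926.069) = 8.6875e-07 m^2/s
alpha * t = 0.0051552
delta = sqrt(0.0051552) * 1000 = 71.799 mm

71.799 mm


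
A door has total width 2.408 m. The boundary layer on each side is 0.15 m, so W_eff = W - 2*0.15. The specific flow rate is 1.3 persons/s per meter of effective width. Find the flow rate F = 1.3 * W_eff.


W_eff = 2.408 - 0.30 = 2.108 m
F = 1.3 * 2.108 = 2.7404 persons/s

2.7404 persons/s
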